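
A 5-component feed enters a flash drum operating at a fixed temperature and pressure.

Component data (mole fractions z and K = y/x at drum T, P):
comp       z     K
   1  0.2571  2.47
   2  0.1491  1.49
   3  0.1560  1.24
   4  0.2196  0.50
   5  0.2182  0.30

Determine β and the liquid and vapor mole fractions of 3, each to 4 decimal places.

β = 0.3703, x_3 = 0.1433, y_3 = 0.1777

Iterate (Newton) starting at β = 0.3:
  β = 0.3000: g = 0.03838, g' = -0.5499 → β = 0.3698
  β = 0.3698: g = 0.00029, g' = -0.5437 → β = 0.3703
Converged at β = 0.3703.
Compositions from xᵢ = zᵢ/(1+β(Kᵢ−1)), yᵢ = Kᵢxᵢ:
  1: x = 0.1665, y = 0.4112
  2: x = 0.1262, y = 0.1880
  3: x = 0.1433, y = 0.1777
  4: x = 0.2695, y = 0.1348
  5: x = 0.2946, y = 0.0884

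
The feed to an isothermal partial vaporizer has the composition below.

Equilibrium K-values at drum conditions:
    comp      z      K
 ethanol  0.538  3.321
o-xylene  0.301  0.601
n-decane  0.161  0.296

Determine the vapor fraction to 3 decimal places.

ψ = 0.801

Let ψ = V/F and solve Σ zᵢ(Kᵢ−1)/(1+ψ(Kᵢ−1)) = 0.
Feasibility: ΣzᵢKᵢ = 2.015, Σzᵢ/Kᵢ = 1.207 — both > 1, two phases present.
Iterate (Newton) starting at ψ = 0.42:
  ψ = 0.420: g = 0.3271, g' = -0.973 → ψ = 0.756
  ψ = 0.756: g = 0.0389, g' = -0.845 → ψ = 0.802
  ψ = 0.802: g = -0.0007, g' = -0.879 → ψ = 0.801
Converged at ψ = 0.801.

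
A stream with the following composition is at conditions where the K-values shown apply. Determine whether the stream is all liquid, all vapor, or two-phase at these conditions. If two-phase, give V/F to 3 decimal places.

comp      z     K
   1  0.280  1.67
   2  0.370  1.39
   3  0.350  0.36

ΣzᵢKᵢ = 1.108; Σzᵢ/Kᵢ = 1.406.
Both exceed 1, so a two-phase solution exists.
Rachford–Rice: g(ψ) = Σ zᵢ(Kᵢ−1)/(1+ψ(Kᵢ−1)) = 0.
Newton iteration, ψ⁰ = 0.34:
  ψ = 0.340: g = -0.0061, g' = -0.361 → ψ = 0.323
Converged at ψ = 0.323.

two-phase, V/F = 0.323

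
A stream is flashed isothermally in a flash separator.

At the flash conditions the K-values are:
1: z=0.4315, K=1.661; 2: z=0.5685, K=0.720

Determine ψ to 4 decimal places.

Iterate (Newton) starting at ψ = 0.5:
  ψ = 0.5000: g = 0.02928, g' = -0.1668 → ψ = 0.6756
  ψ = 0.6756: g = 0.00086, g' = -0.1579 → ψ = 0.6810
Converged at ψ = 0.6810.

ψ = 0.6810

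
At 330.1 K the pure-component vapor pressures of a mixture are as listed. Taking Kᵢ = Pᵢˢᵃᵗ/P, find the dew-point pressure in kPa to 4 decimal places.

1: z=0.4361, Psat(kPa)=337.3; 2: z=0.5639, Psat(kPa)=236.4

At the dew point ψ → 1, so Σzᵢ/Kᵢ = 1 with Kᵢ = Pᵢˢᵃᵗ/P ⇒ 1/P = Σzᵢ/Pᵢˢᵃᵗ.
1/P = 0.4361/337.3 + 0.5639/236.4 = 0.0036783 ⇒ P = 271.8663 kPa

Pdew = 271.8663 kPa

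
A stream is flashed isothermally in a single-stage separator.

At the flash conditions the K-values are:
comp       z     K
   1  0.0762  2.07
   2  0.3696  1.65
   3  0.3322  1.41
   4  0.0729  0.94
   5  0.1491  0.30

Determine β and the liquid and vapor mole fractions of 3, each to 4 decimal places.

Material balance + equilibrium reduce to Σ zᵢ(Kᵢ−1)/(1+β(Kᵢ−1)) = 0.
Feasibility: ΣzᵢKᵢ = 1.3492, Σzᵢ/Kᵢ = 1.0710 — both > 1, two phases present.
Newton–Raphson from β = 0.37:
  β = 0.3700: g = 0.22501, g' = -0.3217 → β = 1.0000
  β = 1.0000: g = -0.07097, g' = -0.9179 → β = 0.9227
  β = 0.9227: g = -0.00934, g' = -0.6954 → β = 0.9093
  β = 0.9093: g = -0.00019, g' = -0.6669 → β = 0.9090
Converged at β = 0.9090.
Compositions from xᵢ = zᵢ/(1+β(Kᵢ−1)), yᵢ = Kᵢxᵢ:
  1: x = 0.0386, y = 0.0800
  2: x = 0.2323, y = 0.3833
  3: x = 0.2420, y = 0.3412
  4: x = 0.0771, y = 0.0725
  5: x = 0.4099, y = 0.1230

β = 0.9090, x_3 = 0.2420, y_3 = 0.3412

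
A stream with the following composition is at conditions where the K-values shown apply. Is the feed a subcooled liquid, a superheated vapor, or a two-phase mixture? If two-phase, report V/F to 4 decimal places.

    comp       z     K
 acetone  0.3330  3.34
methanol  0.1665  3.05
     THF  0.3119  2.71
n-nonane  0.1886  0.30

superheated vapor

ΣzᵢKᵢ = 2.5219; Σzᵢ/Kᵢ = 0.8980.
Since Σzᵢ/Kᵢ < 1 the mixture is above its dew point — single vapor phase.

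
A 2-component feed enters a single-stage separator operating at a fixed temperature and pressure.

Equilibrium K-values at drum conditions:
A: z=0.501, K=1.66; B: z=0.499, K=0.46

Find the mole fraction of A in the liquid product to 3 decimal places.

x_A = 0.450

Iterate (Newton) starting at β = 0.5:
  β = 0.500: g = -0.1205, g' = -0.396 → β = 0.196
  β = 0.196: g = -0.0086, g' = -0.353 → β = 0.172
Converged at β = 0.172.
Compositions from xᵢ = zᵢ/(1+β(Kᵢ−1)), yᵢ = Kᵢxᵢ:
  A: x = 0.450, y = 0.747
  B: x = 0.550, y = 0.253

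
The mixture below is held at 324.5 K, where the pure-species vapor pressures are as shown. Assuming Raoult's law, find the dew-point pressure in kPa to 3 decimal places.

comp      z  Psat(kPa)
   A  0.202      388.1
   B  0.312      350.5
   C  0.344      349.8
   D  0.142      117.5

Pdew = 277.580 kPa

At the dew point ψ → 1, so Σzᵢ/Kᵢ = 1 with Kᵢ = Pᵢˢᵃᵗ/P ⇒ 1/P = Σzᵢ/Pᵢˢᵃᵗ.
1/P = 0.202/388.1 + 0.312/350.5 + 0.344/349.8 + 0.142/117.5 = 0.003603 ⇒ P = 277.580 kPa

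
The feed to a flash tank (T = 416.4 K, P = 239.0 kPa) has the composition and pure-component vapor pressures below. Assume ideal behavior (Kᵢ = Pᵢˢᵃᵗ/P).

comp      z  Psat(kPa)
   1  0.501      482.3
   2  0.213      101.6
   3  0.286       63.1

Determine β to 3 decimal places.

Raoult's law: Kᵢ = Pᵢˢᵃᵗ/P = Pᵢˢᵃᵗ/239.0.
  K_1 = 482.3/239.0 = 2.01799, K_2 = 101.6/239.0 = 0.42510, K_3 = 63.1/239.0 = 0.26402
Material balance + equilibrium reduce to Σ zᵢ(Kᵢ−1)/(1+β(Kᵢ−1)) = 0.
Check two-phase: ΣzᵢKᵢ = 1.177 > 1 and Σzᵢ/Kᵢ = 1.833 > 1, so g(0) = 0.177 > 0 and g(1) = -0.833 < 0.
Iterate (Newton) starting at β = 0.61:
  β = 0.610: g = -0.2559, g' = -0.875 → β = 0.317
  β = 0.317: g = -0.0390, g' = -0.666 → β = 0.259
  β = 0.259: g = -0.0002, g' = -0.659 → β = 0.258
Converged at β = 0.258.

β = 0.258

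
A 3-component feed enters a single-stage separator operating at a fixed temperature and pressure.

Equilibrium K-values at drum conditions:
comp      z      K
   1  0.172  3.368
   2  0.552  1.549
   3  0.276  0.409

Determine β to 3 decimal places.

β = 0.874

Newton iteration, β⁰ = 0.56:
  β = 0.560: g = 0.1631, g' = -0.491 → β = 0.892
  β = 0.892: g = -0.0108, g' = -0.606 → β = 0.874
Converged at β = 0.874.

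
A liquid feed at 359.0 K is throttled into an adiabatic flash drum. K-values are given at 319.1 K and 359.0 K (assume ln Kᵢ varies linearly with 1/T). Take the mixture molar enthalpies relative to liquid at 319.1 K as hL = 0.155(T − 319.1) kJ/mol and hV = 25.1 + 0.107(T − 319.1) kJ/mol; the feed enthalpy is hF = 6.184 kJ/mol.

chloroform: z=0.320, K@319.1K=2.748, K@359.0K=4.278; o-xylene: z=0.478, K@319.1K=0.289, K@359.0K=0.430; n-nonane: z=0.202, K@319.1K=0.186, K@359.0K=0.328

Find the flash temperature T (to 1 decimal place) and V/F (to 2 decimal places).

Adiabatic flash: solve Rachford–Rice at each trial T, then check hF = ψ·hV(T) + (1−ψ)·hL(T).
  T = 319.1 K: K = (2.748, 0.289, 0.186), RR gives ψ = 0.042, H_out = 1.065 kJ/mol
  T = 359.0 K: K = (4.278, 0.430, 0.328), RR gives ψ = 0.325, H_out = 13.716 kJ/mol
  T = 339.1 K: K = (3.476, 0.357, 0.251), RR gives ψ = 0.199, H_out = 7.913 kJ/mol
  T = 329.1 K: K = (3.101, 0.322, 0.217), RR gives ψ = 0.128, H_out = 4.690 kJ/mol
  T = 334.1 K: K = (3.286, 0.339, 0.234), RR gives ψ = 0.165, H_out = 6.340 kJ/mol
  T = 331.6 K: K = (3.193, 0.331, 0.225), RR gives ψ = 0.146, H_out = 5.526 kJ/mol
  T = 332.9 K: K = (3.241, 0.335, 0.230), RR gives ψ = 0.156, H_out = 5.952 kJ/mol
Linear interpolation between T = 332.9 (H_out = 5.952) and T = 334.1 (H_out = 6.340) on hF = 6.184 gives T ≈ 333.6 K, at which ψ = 0.16.

T = 333.6 K, V/F = 0.16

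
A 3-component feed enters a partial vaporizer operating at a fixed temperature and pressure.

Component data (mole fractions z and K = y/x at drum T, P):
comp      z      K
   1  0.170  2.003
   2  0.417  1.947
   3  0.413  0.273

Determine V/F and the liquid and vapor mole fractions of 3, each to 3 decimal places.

Material balance + equilibrium reduce to Σ zᵢ(Kᵢ−1)/(1+V/F(Kᵢ−1)) = 0.
g(0) = ΣzᵢKᵢ − 1 = 0.265 and g(1) = 1 − Σzᵢ/Kᵢ = -0.812, so a root lies in (0, 1).
Newton iteration, V/F⁰ = 0.5:
  V/F = 0.500: g = -0.0902, g' = -0.787 → V/F = 0.385
  V/F = 0.385: g = -0.0049, g' = -0.711 → V/F = 0.379
Converged at V/F = 0.379.
Compositions from xᵢ = zᵢ/(1+V/F(Kᵢ−1)), yᵢ = Kᵢxᵢ:
  1: x = 0.123, y = 0.247
  2: x = 0.307, y = 0.598
  3: x = 0.570, y = 0.156

V/F = 0.379, x_3 = 0.570, y_3 = 0.156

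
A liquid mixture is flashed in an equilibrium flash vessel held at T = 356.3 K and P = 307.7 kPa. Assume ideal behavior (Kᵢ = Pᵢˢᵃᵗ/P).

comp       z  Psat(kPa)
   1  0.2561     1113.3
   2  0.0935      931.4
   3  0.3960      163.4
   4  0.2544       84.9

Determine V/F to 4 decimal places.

V/F = 0.3417

Raoult's law: Kᵢ = Pᵢˢᵃᵗ/P = Pᵢˢᵃᵗ/307.7.
  K_1 = 1113.3/307.7 = 3.618135, K_2 = 931.4/307.7 = 3.026974, K_3 = 163.4/307.7 = 0.531037, K_4 = 84.9/307.7 = 0.275918
Material balance + equilibrium reduce to Σ zᵢ(Kᵢ−1)/(1+V/F(Kᵢ−1)) = 0.
Feasibility: ΣzᵢKᵢ = 1.4901, Σzᵢ/Kᵢ = 1.7694 — both > 1, two phases present.
Iterate (Newton) starting at V/F = 0.39:
  V/F = 0.3900: g = -0.04637, g' = -0.9390 → V/F = 0.3406
  V/F = 0.3406: g = 0.00102, g' = -0.9833 → V/F = 0.3417
Converged at V/F = 0.3417.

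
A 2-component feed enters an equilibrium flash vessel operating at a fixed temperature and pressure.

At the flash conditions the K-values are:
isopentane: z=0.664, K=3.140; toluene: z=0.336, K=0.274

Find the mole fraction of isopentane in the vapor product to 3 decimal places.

Let ψ = V/F and solve Σ zᵢ(Kᵢ−1)/(1+ψ(Kᵢ−1)) = 0.
g(0) = ΣzᵢKᵢ − 1 = 1.177 and g(1) = 1 − Σzᵢ/Kᵢ = -0.438, so a root lies in (0, 1).
Iterate (Newton) starting at ψ = 0.65:
  ψ = 0.650: g = 0.1324, g' = -1.167 → ψ = 0.763
  ψ = 0.763: g = -0.0077, g' = -1.330 → ψ = 0.758
Converged at ψ = 0.758.
Compositions from xᵢ = zᵢ/(1+ψ(Kᵢ−1)), yᵢ = Kᵢxᵢ:
  isopentane: x = 0.253, y = 0.795
  toluene: x = 0.747, y = 0.205

y_isopentane = 0.795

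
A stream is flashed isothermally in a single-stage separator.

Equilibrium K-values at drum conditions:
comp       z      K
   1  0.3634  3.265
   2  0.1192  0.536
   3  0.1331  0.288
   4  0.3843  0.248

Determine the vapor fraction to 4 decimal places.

Let ψ = V/F and solve Σ zᵢ(Kᵢ−1)/(1+ψ(Kᵢ−1)) = 0.
Check two-phase: ΣzᵢKᵢ = 1.3840 > 1 and Σzᵢ/Kᵢ = 2.3454 > 1, so g(0) = 0.3840 > 0 and g(1) = -1.3454 < 0.
Newton–Raphson from ψ = 0.7:
  ψ = 0.7000: g = -0.56270, g' = -1.5723 → ψ = 0.3421
  ψ = 0.3421: g = -0.11637, g' = -1.1400 → ψ = 0.2400
  ψ = 0.2400: g = 0.00403, g' = -1.2366 → ψ = 0.2433
Converged at ψ = 0.2433.

ψ = 0.2433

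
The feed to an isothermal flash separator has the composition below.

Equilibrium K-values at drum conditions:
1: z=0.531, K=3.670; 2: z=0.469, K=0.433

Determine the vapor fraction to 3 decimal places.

ψ = 0.761

Rachford–Rice: g(ψ) = Σ zᵢ(Kᵢ−1)/(1+ψ(Kᵢ−1)) = 0.
g(0) = ΣzᵢKᵢ − 1 = 1.152 and g(1) = 1 − Σzᵢ/Kᵢ = -0.228, so a root lies in (0, 1).
Binary case is linear: z₁(K₁−1)(1+ψ(K₂−1)) + z₂(K₂−1)(1+ψ(K₁−1)) = 0
⇒ ψ = [z₁(K₁−1)+z₂(K₂−1)] / [−(K₁−1)(K₂−1)] = 1.1518/1.5139 = 0.761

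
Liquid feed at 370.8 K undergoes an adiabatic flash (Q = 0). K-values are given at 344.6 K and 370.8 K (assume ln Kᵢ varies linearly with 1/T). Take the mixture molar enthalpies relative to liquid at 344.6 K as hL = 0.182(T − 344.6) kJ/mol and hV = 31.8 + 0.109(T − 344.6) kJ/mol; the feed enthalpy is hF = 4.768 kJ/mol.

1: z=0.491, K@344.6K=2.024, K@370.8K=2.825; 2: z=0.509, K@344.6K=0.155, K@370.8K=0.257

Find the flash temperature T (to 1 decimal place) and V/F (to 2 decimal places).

Adiabatic flash: solve Rachford–Rice at each trial T, then check hF = ψ·hV(T) + (1−ψ)·hL(T).
  T = 344.6 K: K = (2.024, 0.155), RR gives ψ = 0.084, H_out = 2.671 kJ/mol
  T = 370.8 K: K = (2.825, 0.257), RR gives ψ = 0.382, H_out = 16.183 kJ/mol
  T = 357.7 K: K = (2.406, 0.201), RR gives ψ = 0.253, H_out = 10.181 kJ/mol
  T = 351.1 K: K = (2.209, 0.177), RR gives ψ = 0.175, H_out = 6.680 kJ/mol
  T = 347.9 K: K = (2.117, 0.166), RR gives ψ = 0.133, H_out = 4.792 kJ/mol
  T = 346.2 K: K = (2.069, 0.160), RR gives ψ = 0.108, H_out = 3.724 kJ/mol
Linear interpolation between T = 346.2 (H_out = 3.724) and T = 347.9 (H_out = 4.792) on hF = 4.768 gives T ≈ 347.9 K, at which ψ = 0.13.

T = 347.9 K, V/F = 0.13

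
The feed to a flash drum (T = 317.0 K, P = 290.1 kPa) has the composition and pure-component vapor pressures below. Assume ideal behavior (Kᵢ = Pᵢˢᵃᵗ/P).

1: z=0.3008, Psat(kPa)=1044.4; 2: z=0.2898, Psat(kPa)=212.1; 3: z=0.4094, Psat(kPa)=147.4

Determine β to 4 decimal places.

Raoult's law: Kᵢ = Pᵢˢᵃᵗ/P = Pᵢˢᵃᵗ/290.1.
  K_1 = 1044.4/290.1 = 3.600138, K_2 = 212.1/290.1 = 0.731127, K_3 = 147.4/290.1 = 0.508101
Let β = V/F and solve Σ zᵢ(Kᵢ−1)/(1+β(Kᵢ−1)) = 0.
g(0) = ΣzᵢKᵢ − 1 = 0.5028 and g(1) = 1 − Σzᵢ/Kᵢ = -0.2857, so a root lies in (0, 1).
Iterate (Newton) starting at β = 0.5:
  β = 0.5000: g = -0.01705, g' = -0.5866 → β = 0.4709
  β = 0.4709: g = 0.00028, g' = -0.6062 → β = 0.4714
Converged at β = 0.4714.

β = 0.4714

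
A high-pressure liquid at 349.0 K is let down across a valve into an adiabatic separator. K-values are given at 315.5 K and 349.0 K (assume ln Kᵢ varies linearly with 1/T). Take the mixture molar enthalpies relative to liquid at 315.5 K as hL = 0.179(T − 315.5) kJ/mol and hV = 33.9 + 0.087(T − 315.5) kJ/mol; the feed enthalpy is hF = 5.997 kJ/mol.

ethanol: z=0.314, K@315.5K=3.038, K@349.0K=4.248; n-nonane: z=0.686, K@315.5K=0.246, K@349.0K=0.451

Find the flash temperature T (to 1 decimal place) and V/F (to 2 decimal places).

T = 323.0 K, V/F = 0.14

Adiabatic flash: solve Rachford–Rice at each trial T, then check hF = ψ·hV(T) + (1−ψ)·hL(T).
  T = 315.5 K: K = (3.038, 0.246), RR gives ψ = 0.080, H_out = 2.707 kJ/mol
  T = 349.0 K: K = (4.248, 0.451), RR gives ψ = 0.361, H_out = 17.114 kJ/mol
  T = 332.2 K: K = (3.621, 0.338), RR gives ψ = 0.213, H_out = 9.868 kJ/mol
  T = 323.9 K: K = (3.326, 0.290), RR gives ψ = 0.147, H_out = 6.380 kJ/mol
  T = 319.7 K: K = (3.181, 0.267), RR gives ψ = 0.114, H_out = 4.571 kJ/mol
  T = 321.8 K: K = (3.253, 0.278), RR gives ψ = 0.131, H_out = 5.481 kJ/mol
Linear interpolation between T = 321.8 (H_out = 5.481) and T = 323.9 (H_out = 6.380) on hF = 5.997 gives T ≈ 323.0 K, at which ψ = 0.14.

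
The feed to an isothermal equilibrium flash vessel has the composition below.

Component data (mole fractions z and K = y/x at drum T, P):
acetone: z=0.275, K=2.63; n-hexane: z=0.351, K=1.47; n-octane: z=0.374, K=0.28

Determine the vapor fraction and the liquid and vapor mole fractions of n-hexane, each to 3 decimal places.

ψ = 0.445, x_n-hexane = 0.290, y_n-hexane = 0.427

Rachford–Rice: g(ψ) = Σ zᵢ(Kᵢ−1)/(1+ψ(Kᵢ−1)) = 0.
Check two-phase: ΣzᵢKᵢ = 1.344 > 1 and Σzᵢ/Kᵢ = 1.679 > 1, so g(0) = 0.344 > 0 and g(1) = -0.679 < 0.
Newton iteration, ψ⁰ = 0.5:
  ψ = 0.500: g = -0.0402, g' = -0.746 → ψ = 0.446
  ψ = 0.446: g = -0.0008, g' = -0.719 → ψ = 0.445
Converged at ψ = 0.445.
Compositions from xᵢ = zᵢ/(1+ψ(Kᵢ−1)), yᵢ = Kᵢxᵢ:
  acetone: x = 0.159, y = 0.419
  n-hexane: x = 0.290, y = 0.427
  n-octane: x = 0.550, y = 0.154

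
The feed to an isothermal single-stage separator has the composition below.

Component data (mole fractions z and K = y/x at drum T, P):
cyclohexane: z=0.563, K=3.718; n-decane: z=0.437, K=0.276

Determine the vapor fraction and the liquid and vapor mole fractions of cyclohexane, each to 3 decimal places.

ψ = 0.617, x_cyclohexane = 0.210, y_cyclohexane = 0.782

Material balance + equilibrium reduce to Σ zᵢ(Kᵢ−1)/(1+ψ(Kᵢ−1)) = 0.
Feasibility: ΣzᵢKᵢ = 2.214, Σzᵢ/Kᵢ = 1.735 — both > 1, two phases present.
Iterate (Newton) starting at ψ = 0.5:
  ψ = 0.500: g = 0.1528, g' = -1.310 → ψ = 0.617
Converged at ψ = 0.617.
Compositions from xᵢ = zᵢ/(1+ψ(Kᵢ−1)), yᵢ = Kᵢxᵢ:
  cyclohexane: x = 0.210, y = 0.782
  n-decane: x = 0.790, y = 0.218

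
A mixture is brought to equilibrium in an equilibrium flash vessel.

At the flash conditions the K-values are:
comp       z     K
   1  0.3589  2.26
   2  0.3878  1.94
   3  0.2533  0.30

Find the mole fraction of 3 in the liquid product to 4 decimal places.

Material balance + equilibrium reduce to Σ zᵢ(Kᵢ−1)/(1+β(Kᵢ−1)) = 0.
Feasibility: ΣzᵢKᵢ = 1.6394, Σzᵢ/Kᵢ = 1.2030 — both > 1, two phases present.
Iterate (Newton) starting at β = 0.54:
  β = 0.5400: g = 0.22584, g' = -0.6734 → β = 0.8754
  β = 0.8754: g = -0.04289, g' = -1.0597 → β = 0.8349
  β = 0.8349: g = -0.00207, g' = -0.9616 → β = 0.8328
Converged at β = 0.8328.
Compositions from xᵢ = zᵢ/(1+β(Kᵢ−1)), yᵢ = Kᵢxᵢ:
  1: x = 0.1751, y = 0.3958
  2: x = 0.2175, y = 0.4220
  3: x = 0.6073, y = 0.1822

x_3 = 0.6073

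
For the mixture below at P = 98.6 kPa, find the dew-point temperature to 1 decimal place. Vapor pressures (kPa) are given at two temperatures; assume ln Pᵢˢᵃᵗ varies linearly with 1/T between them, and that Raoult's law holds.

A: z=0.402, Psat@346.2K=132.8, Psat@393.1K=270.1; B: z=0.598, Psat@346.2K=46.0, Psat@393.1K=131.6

T = 366.6 K

Dew-point temperature: Σzᵢ·P/Pᵢˢᵃᵗ(T) = 1. Interpolate ln Pᵢˢᵃᵗ = aᵢ + bᵢ/T.
  T = 346.2 K: ΣzᵢP/Pᵢˢᵃᵗ = 1.5803
  T = 393.1 K: ΣzᵢP/Pᵢˢᵃᵗ = 0.5948
  T = 369.6 K: ΣzᵢP/Pᵢˢᵃᵗ = 0.9386
  T = 357.9 K: ΣzᵢP/Pᵢˢᵃᵗ = 1.2067
  T = 363.8 K: ΣzᵢP/Pᵢˢᵃᵗ = 1.0608
  T = 366.7 K: ΣzᵢP/Pᵢˢᵃᵗ = 0.9973
Interpolating between 363.8 K and 366.7 K gives T ≈ 366.6 K.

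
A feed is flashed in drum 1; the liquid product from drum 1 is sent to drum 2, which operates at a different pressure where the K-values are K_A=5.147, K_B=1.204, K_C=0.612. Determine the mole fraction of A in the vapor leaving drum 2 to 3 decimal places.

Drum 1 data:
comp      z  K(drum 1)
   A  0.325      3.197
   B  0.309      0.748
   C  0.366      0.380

Drum 1:
Newton–Raphson from ψ₁ = 0.5:
  ψ₁ = 0.500: g = -0.0777, g' = -0.677 → ψ₁ = 0.385
  ψ₁ = 0.385: g = 0.0023, g' = -0.727 → ψ₁ = 0.388
Converged at ψ₁ = 0.388.
Drum-1 compositions:
  A: x = 0.175, y = 0.561
  B: x = 0.343, y = 0.256
  C: x = 0.482, y = 0.183
Drum-2 feed = drum-1 liquid: z₂ = (0.1753, 0.3425, 0.4821).
Drum 2:
Iterate (Newton) starting at ψ₂ = 0.57:
  ψ₂ = 0.570: g = 0.0386, g' = -0.398 → ψ₂ = 0.667
  ψ₂ = 0.667: g = 0.0022, g' = -0.356 → ψ₂ = 0.673
Converged at ψ₂ = 0.673.
  A: x = 0.046, y = 0.238
  B: x = 0.301, y = 0.363
  C: x = 0.653, y = 0.399

y_A (drum 2) = 0.238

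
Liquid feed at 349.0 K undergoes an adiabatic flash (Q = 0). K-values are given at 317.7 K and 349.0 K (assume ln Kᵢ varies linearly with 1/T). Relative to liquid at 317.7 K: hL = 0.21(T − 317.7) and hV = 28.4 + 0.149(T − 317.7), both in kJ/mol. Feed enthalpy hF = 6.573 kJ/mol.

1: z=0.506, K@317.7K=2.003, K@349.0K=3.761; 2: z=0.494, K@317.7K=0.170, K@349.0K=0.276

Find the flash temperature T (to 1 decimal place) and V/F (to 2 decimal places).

Adiabatic flash: solve Rachford–Rice at each trial T, then check hF = ψ·hV(T) + (1−ψ)·hL(T).
  T = 317.7 K: K = (2.003, 0.170), RR gives ψ = 0.117, H_out = 3.326 kJ/mol
  T = 349.0 K: K = (3.761, 0.276), RR gives ψ = 0.520, H_out = 20.347 kJ/mol
  T = 333.4 K: K = (2.788, 0.219), RR gives ψ = 0.372, H_out = 13.502 kJ/mol
  T = 325.5 K: K = (2.370, 0.194), RR gives ψ = 0.267, H_out = 9.090 kJ/mol
  T = 321.6 K: K = (2.181, 0.182), RR gives ψ = 0.200, H_out = 6.450 kJ/mol
  T = 323.6 K: K = (2.277, 0.188), RR gives ψ = 0.236, H_out = 7.854 kJ/mol
Linear interpolation between T = 321.6 (H_out = 6.450) and T = 323.6 (H_out = 7.854) on hF = 6.573 gives T ≈ 321.8 K, at which ψ = 0.20.

T = 321.8 K, V/F = 0.20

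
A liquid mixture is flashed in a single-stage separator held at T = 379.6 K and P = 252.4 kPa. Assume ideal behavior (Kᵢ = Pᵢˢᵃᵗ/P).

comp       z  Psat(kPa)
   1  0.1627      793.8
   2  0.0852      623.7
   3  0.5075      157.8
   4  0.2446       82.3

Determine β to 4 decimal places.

Raoult's law: Kᵢ = Pᵢˢᵃᵗ/P = Pᵢˢᵃᵗ/252.4.
  K_1 = 793.8/252.4 = 3.145008, K_2 = 623.7/252.4 = 2.471078, K_3 = 157.8/252.4 = 0.625198, K_4 = 82.3/252.4 = 0.326070
Iterate (Newton) starting at β = 0.51:
  β = 0.5100: g = -0.24806, g' = -0.5978 → β = 0.0951
  β = 0.0951: g = 0.02648, g' = -0.8619 → β = 0.1258
  β = 0.1258: g = 0.00087, g' = -0.8067 → β = 0.1269
Converged at β = 0.1269.

β = 0.1269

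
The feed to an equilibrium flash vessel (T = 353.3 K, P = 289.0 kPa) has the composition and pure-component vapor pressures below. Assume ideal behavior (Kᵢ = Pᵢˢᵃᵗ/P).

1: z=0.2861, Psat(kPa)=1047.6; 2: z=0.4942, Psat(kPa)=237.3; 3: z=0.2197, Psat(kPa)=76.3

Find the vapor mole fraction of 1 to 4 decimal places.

Raoult's law: Kᵢ = Pᵢˢᵃᵗ/P = Pᵢˢᵃᵗ/289.0.
  K_1 = 1047.6/289.0 = 3.624913, K_2 = 237.3/289.0 = 0.821107, K_3 = 76.3/289.0 = 0.264014
Iterate (Newton) starting at ψ = 0.54:
  ψ = 0.5400: g = -0.05556, g' = -0.6845 → ψ = 0.4588
  ψ = 0.4588: g = 0.00022, g' = -0.6957 → ψ = 0.4592
Converged at ψ = 0.4592.
Compositions from xᵢ = zᵢ/(1+ψ(Kᵢ−1)), yᵢ = Kᵢxᵢ:
  1: x = 0.1297, y = 0.4703
  2: x = 0.5384, y = 0.4421
  3: x = 0.3318, y = 0.0876

y_1 = 0.4703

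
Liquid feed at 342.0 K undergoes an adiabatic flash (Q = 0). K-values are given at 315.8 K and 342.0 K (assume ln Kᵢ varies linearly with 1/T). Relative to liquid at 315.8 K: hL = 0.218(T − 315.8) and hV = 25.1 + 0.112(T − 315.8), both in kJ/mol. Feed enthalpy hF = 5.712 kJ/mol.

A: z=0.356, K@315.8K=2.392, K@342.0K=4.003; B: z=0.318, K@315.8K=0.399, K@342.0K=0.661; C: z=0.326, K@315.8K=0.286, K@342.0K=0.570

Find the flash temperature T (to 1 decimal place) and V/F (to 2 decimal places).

T = 320.8 K, V/F = 0.19

Adiabatic flash: solve Rachford–Rice at each trial T, then check hF = ψ·hV(T) + (1−ψ)·hL(T).
  T = 315.8 K: K = (2.392, 0.399, 0.286), RR gives ψ = 0.078, H_out = 1.958 kJ/mol
  T = 342.0 K: K = (4.003, 0.661, 0.570), RR gives ψ = 0.705, H_out = 21.456 kJ/mol
  T = 328.9 K: K = (3.126, 0.519, 0.409), RR gives ψ = 0.359, H_out = 11.365 kJ/mol
  T = 322.4 K: K = (2.745, 0.457, 0.344), RR gives ψ = 0.223, H_out = 6.880 kJ/mol
  T = 319.1 K: K = (2.564, 0.427, 0.314), RR gives ψ = 0.153, H_out = 4.499 kJ/mol
  T = 320.8 K: K = (2.656, 0.442, 0.329), RR gives ψ = 0.189, H_out = 5.741 kJ/mol
Linear interpolation between T = 319.1 (H_out = 4.499) and T = 320.8 (H_out = 5.741) on hF = 5.712 gives T ≈ 320.8 K, at which ψ = 0.19.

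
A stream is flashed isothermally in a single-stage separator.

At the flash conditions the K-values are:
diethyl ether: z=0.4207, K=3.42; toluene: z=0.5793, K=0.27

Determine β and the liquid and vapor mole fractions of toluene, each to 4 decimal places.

Material balance + equilibrium reduce to Σ zᵢ(Kᵢ−1)/(1+β(Kᵢ−1)) = 0.
g(0) = ΣzᵢKᵢ − 1 = 0.5952 and g(1) = 1 − Σzᵢ/Kᵢ = -1.2686, so a root lies in (0, 1).
Newton iteration, β⁰ = 0.57:
  β = 0.5700: g = -0.29637, g' = -1.3406 → β = 0.3489
  β = 0.3489: g = -0.01544, g' = -1.2800 → β = 0.3369
Converged at β = 0.3369.
Compositions from xᵢ = zᵢ/(1+β(Kᵢ−1)), yᵢ = Kᵢxᵢ:
  diethyl ether: x = 0.2317, y = 0.7926
  toluene: x = 0.7683, y = 0.2074

β = 0.3369, x_toluene = 0.7683, y_toluene = 0.2074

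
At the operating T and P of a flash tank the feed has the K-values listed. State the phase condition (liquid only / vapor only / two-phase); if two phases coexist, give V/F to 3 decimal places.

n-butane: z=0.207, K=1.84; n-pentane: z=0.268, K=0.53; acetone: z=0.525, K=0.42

liquid only

ΣzᵢKᵢ = 0.743; Σzᵢ/Kᵢ = 1.868.
Since ΣzᵢKᵢ < 1 the mixture is below its bubble point — single liquid phase.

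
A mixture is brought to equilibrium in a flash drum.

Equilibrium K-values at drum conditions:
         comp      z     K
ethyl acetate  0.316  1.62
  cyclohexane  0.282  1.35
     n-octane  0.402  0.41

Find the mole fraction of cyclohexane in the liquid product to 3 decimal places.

Material balance + equilibrium reduce to Σ zᵢ(Kᵢ−1)/(1+V/F(Kᵢ−1)) = 0.
Check two-phase: ΣzᵢKᵢ = 1.057 > 1 and Σzᵢ/Kᵢ = 1.384 > 1, so g(0) = 0.057 > 0 and g(1) = -0.384 < 0.
Newton–Raphson from V/F = 0.45:
  V/F = 0.450: g = -0.0845, g' = -0.359 → V/F = 0.215
  V/F = 0.215: g = -0.0070, g' = -0.308 → V/F = 0.192
Converged at V/F = 0.192.
Compositions from xᵢ = zᵢ/(1+V/F(Kᵢ−1)), yᵢ = Kᵢxᵢ:
  ethyl acetate: x = 0.282, y = 0.457
  cyclohexane: x = 0.264, y = 0.357
  n-octane: x = 0.453, y = 0.186

x_cyclohexane = 0.264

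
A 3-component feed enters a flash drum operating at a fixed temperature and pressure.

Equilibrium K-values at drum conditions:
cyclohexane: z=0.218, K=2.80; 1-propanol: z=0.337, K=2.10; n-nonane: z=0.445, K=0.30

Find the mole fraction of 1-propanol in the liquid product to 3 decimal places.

x_1-propanol = 0.224

Newton–Raphson from ψ = 0.5:
  ψ = 0.500: g = -0.0335, g' = -0.881 → ψ = 0.462
Converged at ψ = 0.462.
Compositions from xᵢ = zᵢ/(1+ψ(Kᵢ−1)), yᵢ = Kᵢxᵢ:
  cyclohexane: x = 0.119, y = 0.333
  1-propanol: x = 0.224, y = 0.469
  n-nonane: x = 0.657, y = 0.197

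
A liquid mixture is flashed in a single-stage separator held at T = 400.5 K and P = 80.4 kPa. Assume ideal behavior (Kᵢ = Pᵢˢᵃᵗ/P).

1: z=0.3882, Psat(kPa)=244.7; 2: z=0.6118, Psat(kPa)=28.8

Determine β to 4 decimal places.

Raoult's law: Kᵢ = Pᵢˢᵃᵗ/P = Pᵢˢᵃᵗ/80.4.
  K_1 = 244.7/80.4 = 3.043532, K_2 = 28.8/80.4 = 0.358209
Rachford–Rice: g(β) = Σ zᵢ(Kᵢ−1)/(1+β(Kᵢ−1)) = 0.
g(0) = ΣzᵢKᵢ − 1 = 0.4007 and g(1) = 1 − Σzᵢ/Kᵢ = -0.8355, so a root lies in (0, 1).
Binary case is linear: z₁(K₁−1)(1+β(K₂−1)) + z₂(K₂−1)(1+β(K₁−1)) = 0
⇒ β = [z₁(K₁−1)+z₂(K₂−1)] / [−(K₁−1)(K₂−1)] = 0.40065/1.31152 = 0.3055

β = 0.3055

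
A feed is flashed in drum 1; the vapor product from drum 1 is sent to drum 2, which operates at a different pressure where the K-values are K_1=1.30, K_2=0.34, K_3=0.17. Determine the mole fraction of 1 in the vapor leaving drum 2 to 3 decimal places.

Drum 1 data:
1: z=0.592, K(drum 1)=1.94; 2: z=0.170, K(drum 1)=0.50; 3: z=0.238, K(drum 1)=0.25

y_1 (drum 2) = 0.925

Drum 1:
Let ψ₁ = V/F and solve Σ zᵢ(Kᵢ−1)/(1+ψ₁(Kᵢ−1)) = 0.
Feasibility: ΣzᵢKᵢ = 1.293, Σzᵢ/Kᵢ = 1.597 — both > 1, two phases present.
Newton–Raphson from ψ₁ = 0.5:
  ψ₁ = 0.500: g = -0.0204, g' = -0.660 → ψ₁ = 0.469
Converged at ψ₁ = 0.469.
Drum-1 compositions:
  1: x = 0.411, y = 0.797
  2: x = 0.222, y = 0.111
  3: x = 0.367, y = 0.092
Drum-2 feed = drum-1 vapor: z₂ = (0.7972, 0.1110, 0.0918).
Drum 2:
Material balance + equilibrium reduce to Σ zᵢ(Kᵢ−1)/(1+ψ₂(Kᵢ−1)) = 0.
Check two-phase: ΣzᵢKᵢ = 1.090 > 1 and Σzᵢ/Kᵢ = 1.480 > 1, so g(0) = 0.090 > 0 and g(1) = -0.480 < 0.
Newton–Raphson from ψ₂ = 0.44:
  ψ₂ = 0.440: g = -0.0119, g' = -0.309 → ψ₂ = 0.401
  ψ₂ = 0.401: g = -0.0004, g' = -0.289 → ψ₂ = 0.400
Converged at ψ₂ = 0.400.
  1: x = 0.712, y = 0.925
  2: x = 0.151, y = 0.051
  3: x = 0.137, y = 0.023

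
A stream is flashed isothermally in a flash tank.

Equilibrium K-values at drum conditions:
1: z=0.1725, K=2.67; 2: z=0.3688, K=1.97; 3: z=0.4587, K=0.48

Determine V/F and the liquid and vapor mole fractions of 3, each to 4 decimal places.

Rachford–Rice: g(V/F) = Σ zᵢ(Kᵢ−1)/(1+V/F(Kᵢ−1)) = 0.
Check two-phase: ΣzᵢKᵢ = 1.4073 > 1 and Σzᵢ/Kᵢ = 1.2074 > 1, so g(0) = 0.4073 > 0 and g(1) = -0.2074 < 0.
Newton–Raphson from V/F = 0.44:
  V/F = 0.4400: g = 0.10749, g' = -0.5389 → V/F = 0.6395
  V/F = 0.6395: g = 0.00273, g' = -0.5231 → V/F = 0.6447
Converged at V/F = 0.6447.
Compositions from xᵢ = zᵢ/(1+V/F(Kᵢ−1)), yᵢ = Kᵢxᵢ:
  1: x = 0.0831, y = 0.2218
  2: x = 0.2269, y = 0.4470
  3: x = 0.6900, y = 0.3312

V/F = 0.6447, x_3 = 0.6900, y_3 = 0.3312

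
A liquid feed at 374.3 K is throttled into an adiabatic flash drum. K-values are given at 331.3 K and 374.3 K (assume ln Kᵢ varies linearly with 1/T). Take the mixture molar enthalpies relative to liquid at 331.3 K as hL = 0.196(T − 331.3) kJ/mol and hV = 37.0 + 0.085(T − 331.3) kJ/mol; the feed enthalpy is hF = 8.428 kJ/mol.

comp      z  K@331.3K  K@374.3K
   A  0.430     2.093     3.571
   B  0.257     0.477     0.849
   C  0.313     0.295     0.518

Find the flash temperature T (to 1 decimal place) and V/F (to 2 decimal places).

Adiabatic flash: solve Rachford–Rice at each trial T, then check hF = ψ·hV(T) + (1−ψ)·hL(T).
  T = 331.3 K: K = (2.093, 0.477, 0.295), RR gives ψ = 0.167, H_out = 6.182 kJ/mol
  T = 374.3 K: K = (3.571, 0.849, 0.518), RR gives ψ = 0.945, H_out = 38.884 kJ/mol
  T = 352.8 K: K = (2.779, 0.648, 0.398), RR gives ψ = 0.538, H_out = 22.847 kJ/mol
  T = 342.1 K: K = (2.424, 0.559, 0.344), RR gives ψ = 0.362, H_out = 15.080 kJ/mol
  T = 336.7 K: K = (2.255, 0.517, 0.319), RR gives ψ = 0.269, H_out = 10.844 kJ/mol
  T = 334.0 K: K = (2.173, 0.497, 0.307), RR gives ψ = 0.219, H_out = 8.580 kJ/mol
  T = 332.6 K: K = (2.131, 0.486, 0.301), RR gives ψ = 0.193, H_out = 7.355 kJ/mol
Linear interpolation between T = 332.6 (H_out = 7.355) and T = 334.0 (H_out = 8.580) on hF = 8.428 gives T ≈ 333.8 K, at which ψ = 0.22.

T = 333.8 K, V/F = 0.22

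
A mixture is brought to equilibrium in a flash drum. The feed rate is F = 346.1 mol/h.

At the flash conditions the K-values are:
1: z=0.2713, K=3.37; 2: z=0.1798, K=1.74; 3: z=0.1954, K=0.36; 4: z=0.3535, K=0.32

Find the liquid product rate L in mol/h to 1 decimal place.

L = 232.2 mol/h

Newton–Raphson from β = 0.48:
  β = 0.4800: g = -0.13839, g' = -0.9141 → β = 0.3286
  β = 0.3286: g = 0.00059, g' = -0.9447 → β = 0.3292
Converged at β = 0.3292.
Then V = β·F = 0.3292·346.1 = 113.9 mol/h and L = F − V = 232.2 mol/h.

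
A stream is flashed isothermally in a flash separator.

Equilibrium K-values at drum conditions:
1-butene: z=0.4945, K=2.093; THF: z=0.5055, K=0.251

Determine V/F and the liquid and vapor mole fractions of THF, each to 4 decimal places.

V/F = 0.1977, x_THF = 0.5934, y_THF = 0.1489

Rachford–Rice: g(V/F) = Σ zᵢ(Kᵢ−1)/(1+V/F(Kᵢ−1)) = 0.
Check two-phase: ΣzᵢKᵢ = 1.1619 > 1 and Σzᵢ/Kᵢ = 2.2502 > 1, so g(0) = 0.1619 > 0 and g(1) = -1.2502 < 0.
Newton iteration, V/F⁰ = 0.5:
  V/F = 0.5000: g = -0.25582, g' = -0.9718 → V/F = 0.2368
  V/F = 0.2368: g = -0.03087, g' = -0.7919 → V/F = 0.1978
  V/F = 0.1978: g = -0.00005, g' = -0.7902 → V/F = 0.1977
Converged at V/F = 0.1977.
Compositions from xᵢ = zᵢ/(1+V/F(Kᵢ−1)), yᵢ = Kᵢxᵢ:
  1-butene: x = 0.4066, y = 0.8511
  THF: x = 0.5934, y = 0.1489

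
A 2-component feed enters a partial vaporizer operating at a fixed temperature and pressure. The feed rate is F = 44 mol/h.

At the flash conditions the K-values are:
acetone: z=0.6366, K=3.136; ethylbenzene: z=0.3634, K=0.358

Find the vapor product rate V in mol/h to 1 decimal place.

V = 36.1 mol/h

Rachford–Rice: g(β) = Σ zᵢ(Kᵢ−1)/(1+β(Kᵢ−1)) = 0.
Feasibility: ΣzᵢKᵢ = 2.1265, Σzᵢ/Kᵢ = 1.2181 — both > 1, two phases present.
Binary case is linear: z₁(K₁−1)(1+β(K₂−1)) + z₂(K₂−1)(1+β(K₁−1)) = 0
⇒ β = [z₁(K₁−1)+z₂(K₂−1)] / [−(K₁−1)(K₂−1)] = 1.12647/1.37131 = 0.8215
Then V = β·F = 0.8215·44 = 36.1 mol/h and L = F − V = 7.9 mol/h.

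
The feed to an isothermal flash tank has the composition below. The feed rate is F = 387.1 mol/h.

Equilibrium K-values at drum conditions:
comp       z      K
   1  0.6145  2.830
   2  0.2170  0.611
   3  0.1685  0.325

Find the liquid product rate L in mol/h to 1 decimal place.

Material balance + equilibrium reduce to Σ zᵢ(Kᵢ−1)/(1+β(Kᵢ−1)) = 0.
Feasibility: ΣzᵢKᵢ = 1.9264, Σzᵢ/Kᵢ = 1.0908 — both > 1, two phases present.
Iterate (Newton) starting at β = 0.5:
  β = 0.5000: g = 0.31075, g' = -0.7867 → β = 0.8950
  β = 0.8950: g = 0.00949, g' = -0.8629 → β = 0.9060
  β = 0.9060: g = -0.00008, g' = -0.8784 → β = 0.9059
Converged at β = 0.9059.
Then V = β·F = 0.9059·387.1 = 350.7 mol/h and L = F − V = 36.4 mol/h.

L = 36.4 mol/h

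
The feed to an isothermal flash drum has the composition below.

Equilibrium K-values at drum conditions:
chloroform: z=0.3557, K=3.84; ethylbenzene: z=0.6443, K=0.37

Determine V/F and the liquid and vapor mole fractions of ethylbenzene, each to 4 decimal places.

Material balance + equilibrium reduce to Σ zᵢ(Kᵢ−1)/(1+V/F(Kᵢ−1)) = 0.
Feasibility: ΣzᵢKᵢ = 1.6043, Σzᵢ/Kᵢ = 1.8340 — both > 1, two phases present.
Newton–Raphson from V/F = 0.5:
  V/F = 0.5000: g = -0.17513, g' = -1.0349 → V/F = 0.3308
  V/F = 0.3308: g = 0.00812, g' = -1.1708 → V/F = 0.3377
Converged at V/F = 0.3377.
Compositions from xᵢ = zᵢ/(1+V/F(Kᵢ−1)), yᵢ = Kᵢxᵢ:
  chloroform: x = 0.1816, y = 0.6972
  ethylbenzene: x = 0.8184, y = 0.3028

V/F = 0.3377, x_ethylbenzene = 0.8184, y_ethylbenzene = 0.3028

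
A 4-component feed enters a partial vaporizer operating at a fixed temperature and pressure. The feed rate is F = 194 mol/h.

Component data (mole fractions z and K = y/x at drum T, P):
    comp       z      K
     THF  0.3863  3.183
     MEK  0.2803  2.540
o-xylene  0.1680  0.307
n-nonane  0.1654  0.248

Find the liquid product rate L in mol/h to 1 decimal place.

Rachford–Rice: g(ψ) = Σ zᵢ(Kᵢ−1)/(1+ψ(Kᵢ−1)) = 0.
Check two-phase: ΣzᵢKᵢ = 2.0342 > 1 and Σzᵢ/Kᵢ = 1.4459 > 1, so g(0) = 1.0342 > 0 and g(1) = -0.4459 < 0.
Newton iteration, ψ⁰ = 0.5:
  ψ = 0.5000: g = 0.26959, g' = -1.0622 → ψ = 0.7538
  ψ = 0.7538: g = -0.01241, g' = -1.2577 → ψ = 0.7439
Converged at ψ = 0.7439.
Then V = ψ·F = 0.7439·194 = 144.3 mol/h and L = F − V = 49.7 mol/h.

L = 49.7 mol/h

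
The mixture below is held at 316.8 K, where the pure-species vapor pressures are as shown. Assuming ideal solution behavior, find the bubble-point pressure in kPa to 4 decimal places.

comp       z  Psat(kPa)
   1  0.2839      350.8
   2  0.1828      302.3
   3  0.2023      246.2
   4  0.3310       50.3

At the bubble point ψ → 0, so ΣzᵢKᵢ = 1 with Kᵢ = Pᵢˢᵃᵗ/P ⇒ P = ΣzᵢPᵢˢᵃᵗ.
P = 0.2839·350.8 + 0.1828·302.3 + 0.2023·246.2 + 0.3310·50.3 = 221.3081 kPa

Pbub = 221.3081 kPa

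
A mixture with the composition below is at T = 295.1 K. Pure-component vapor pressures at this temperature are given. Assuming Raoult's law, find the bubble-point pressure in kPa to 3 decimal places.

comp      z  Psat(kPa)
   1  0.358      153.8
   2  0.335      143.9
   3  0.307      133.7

At the bubble point ψ → 0, so ΣzᵢKᵢ = 1 with Kᵢ = Pᵢˢᵃᵗ/P ⇒ P = ΣzᵢPᵢˢᵃᵗ.
P = 0.358·153.8 + 0.335·143.9 + 0.307·133.7 = 144.313 kPa

Pbub = 144.313 kPa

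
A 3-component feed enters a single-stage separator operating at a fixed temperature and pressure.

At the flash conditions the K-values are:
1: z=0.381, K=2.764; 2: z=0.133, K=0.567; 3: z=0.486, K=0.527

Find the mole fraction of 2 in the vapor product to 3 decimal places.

y_2 = 0.095

Let β = V/F and solve Σ zᵢ(Kᵢ−1)/(1+β(Kᵢ−1)) = 0.
Check two-phase: ΣzᵢKᵢ = 1.385 > 1 and Σzᵢ/Kᵢ = 1.295 > 1, so g(0) = 0.385 > 0 and g(1) = -0.295 < 0.
Newton–Raphson from β = 0.38:
  β = 0.380: g = 0.0532, g' = -0.622 → β = 0.465
  β = 0.465: g = 0.0021, g' = -0.575 → β = 0.469
Converged at β = 0.469.
Compositions from xᵢ = zᵢ/(1+β(Kᵢ−1)), yᵢ = Kᵢxᵢ:
  1: x = 0.208, y = 0.576
  2: x = 0.167, y = 0.095
  3: x = 0.625, y = 0.329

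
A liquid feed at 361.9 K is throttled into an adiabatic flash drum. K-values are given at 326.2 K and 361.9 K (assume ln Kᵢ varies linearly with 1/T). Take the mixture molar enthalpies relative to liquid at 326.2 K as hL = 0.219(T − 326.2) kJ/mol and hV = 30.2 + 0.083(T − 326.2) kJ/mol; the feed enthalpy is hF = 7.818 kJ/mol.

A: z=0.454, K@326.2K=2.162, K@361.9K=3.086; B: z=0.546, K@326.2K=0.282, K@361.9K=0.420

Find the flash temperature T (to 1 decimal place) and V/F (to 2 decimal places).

Adiabatic flash: solve Rachford–Rice at each trial T, then check hF = ψ·hV(T) + (1−ψ)·hL(T).
  T = 326.2 K: K = (2.162, 0.282), RR gives ψ = 0.162, H_out = 4.905 kJ/mol
  T = 361.9 K: K = (3.086, 0.420), RR gives ψ = 0.521, H_out = 21.023 kJ/mol
  T = 344.0 K: K = (2.606, 0.348), RR gives ψ = 0.356, H_out = 13.781 kJ/mol
  T = 335.1 K: K = (2.379, 0.314), RR gives ψ = 0.266, H_out = 9.658 kJ/mol
  T = 330.6 K: K = (2.268, 0.298), RR gives ψ = 0.216, H_out = 7.353 kJ/mol
  T = 332.9 K: K = (2.325, 0.306), RR gives ψ = 0.242, H_out = 8.553 kJ/mol
Linear interpolation between T = 330.6 (H_out = 7.353) and T = 332.9 (H_out = 8.553) on hF = 7.818 gives T ≈ 331.5 K, at which ψ = 0.23.

T = 331.5 K, V/F = 0.23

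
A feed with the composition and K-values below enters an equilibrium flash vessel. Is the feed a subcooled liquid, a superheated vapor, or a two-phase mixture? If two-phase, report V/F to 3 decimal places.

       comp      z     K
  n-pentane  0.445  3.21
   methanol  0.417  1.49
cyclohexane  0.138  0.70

superheated vapor

ΣzᵢKᵢ = 2.146; Σzᵢ/Kᵢ = 0.616.
Since Σzᵢ/Kᵢ < 1 the mixture is above its dew point — single vapor phase.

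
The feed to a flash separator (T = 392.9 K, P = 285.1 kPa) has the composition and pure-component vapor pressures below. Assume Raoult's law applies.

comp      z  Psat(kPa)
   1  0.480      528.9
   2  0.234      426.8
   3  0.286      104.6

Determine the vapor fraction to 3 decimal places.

Raoult's law: Kᵢ = Pᵢˢᵃᵗ/P = Pᵢˢᵃᵗ/285.1.
  K_1 = 528.9/285.1 = 1.85514, K_2 = 426.8/285.1 = 1.49702, K_3 = 104.6/285.1 = 0.36689
Rachford–Rice: g(ψ) = Σ zᵢ(Kᵢ−1)/(1+ψ(Kᵢ−1)) = 0.
g(0) = ΣzᵢKᵢ − 1 = 0.346 and g(1) = 1 − Σzᵢ/Kᵢ = -0.195, so a root lies in (0, 1).
Newton–Raphson from ψ = 0.5:
  ψ = 0.500: g = 0.1157, g' = -0.455 → ψ = 0.755
  ψ = 0.755: g = -0.0126, g' = -0.580 → ψ = 0.733
  ψ = 0.733: g = -0.0002, g' = -0.563 → ψ = 0.732
Converged at ψ = 0.732.

ψ = 0.732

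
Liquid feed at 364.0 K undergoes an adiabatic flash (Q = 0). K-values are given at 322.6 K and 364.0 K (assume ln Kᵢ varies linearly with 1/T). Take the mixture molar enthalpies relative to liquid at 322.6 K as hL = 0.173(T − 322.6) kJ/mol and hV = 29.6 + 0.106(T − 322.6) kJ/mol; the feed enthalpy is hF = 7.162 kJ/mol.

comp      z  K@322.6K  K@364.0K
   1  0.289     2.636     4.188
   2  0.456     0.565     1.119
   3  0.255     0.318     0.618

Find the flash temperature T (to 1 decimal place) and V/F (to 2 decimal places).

T = 328.0 K, V/F = 0.21

Adiabatic flash: solve Rachford–Rice at each trial T, then check hF = ψ·hV(T) + (1−ψ)·hL(T).
  T = 322.6 K: K = (2.636, 0.565, 0.318), RR gives ψ = 0.116, H_out = 3.420 kJ/mol
  T = 364.0 K: K = (4.188, 1.119, 0.618), RR gives ψ = 1.000, H_out = 33.988 kJ/mol
  T = 343.3 K: K = (3.369, 0.812, 0.452), RR gives ψ = 0.553, H_out = 19.194 kJ/mol
  T = 333.0 K: K = (2.993, 0.682, 0.382), RR gives ψ = 0.310, H_out = 10.755 kJ/mol
  T = 327.8 K: K = (2.812, 0.622, 0.349), RR gives ψ = 0.209, H_out = 7.021 kJ/mol
  T = 330.4 K: K = (2.902, 0.651, 0.365), RR gives ψ = 0.258, H_out = 8.862 kJ/mol
  T = 329.1 K: K = (2.857, 0.636, 0.357), RR gives ψ = 0.234, H_out = 7.936 kJ/mol
Linear interpolation between T = 327.8 (H_out = 7.021) and T = 329.1 (H_out = 7.936) on hF = 7.162 gives T ≈ 328.0 K, at which ψ = 0.21.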